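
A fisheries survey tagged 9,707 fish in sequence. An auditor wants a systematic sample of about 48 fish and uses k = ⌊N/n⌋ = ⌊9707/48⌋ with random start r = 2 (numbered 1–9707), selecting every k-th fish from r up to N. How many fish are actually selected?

k = ⌊9707/48⌋ = 202
Achieved size = ⌊(9707 − 2)/202⌋ + 1 = ⌊9705/202⌋ + 1 = 48 + 1 = 49
(last selection: 2 + 48×202 = 9698 ≤ 9707; next would be 9900 > 9707)

49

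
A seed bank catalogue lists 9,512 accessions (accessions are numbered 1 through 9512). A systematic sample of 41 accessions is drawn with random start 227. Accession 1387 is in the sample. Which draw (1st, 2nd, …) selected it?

6

k = 9512/41 = 232
position = (1387 − 227)/232 + 1 = 1160/232 + 1 = 5 + 1 = 6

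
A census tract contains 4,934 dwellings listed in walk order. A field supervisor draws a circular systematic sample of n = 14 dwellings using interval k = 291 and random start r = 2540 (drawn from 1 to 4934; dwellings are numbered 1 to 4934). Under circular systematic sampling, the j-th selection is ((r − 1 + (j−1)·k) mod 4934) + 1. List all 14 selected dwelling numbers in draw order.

Selection 1: 2540
Selection 2: 2540 + 291 = 2831
Selection 3: 2831 + 291 = 3122
Selection 4: 3122 + 291 = 3413
Selection 5: 3413 + 291 = 3704
Selection 6: 3704 + 291 = 3995
Selection 7: 3995 + 291 = 4286
Selection 8: 4286 + 291 = 4577
Selection 9: 4577 + 291 = 4868
Selection 10: 4868 + 291 = 5159 → 5159 − 4934 = 225
Selection 11: 225 + 291 = 516
Selection 12: 516 + 291 = 807
Selection 13: 807 + 291 = 1098
Selection 14: 1098 + 291 = 1389

2540, 2831, 3122, 3413, 3704, 3995, 4286, 4577, 4868, 225, 516, 807, 1098, 1389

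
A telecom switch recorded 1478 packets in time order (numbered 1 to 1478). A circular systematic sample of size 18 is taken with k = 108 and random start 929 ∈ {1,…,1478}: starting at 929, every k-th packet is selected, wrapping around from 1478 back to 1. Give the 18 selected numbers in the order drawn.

929, 1037, 1145, 1253, 1361, 1469, 99, 207, 315, 423, 531, 639, 747, 855, 963, 1071, 1179, 1287

Selection 1: 929
Selection 2: 929 + 108 = 1037
Selection 3: 1037 + 108 = 1145
Selection 4: 1145 + 108 = 1253
Selection 5: 1253 + 108 = 1361
Selection 6: 1361 + 108 = 1469
Selection 7: 1469 + 108 = 1577 → 1577 − 1478 = 99
Selection 8: 99 + 108 = 207
Selection 9: 207 + 108 = 315
Selection 10: 315 + 108 = 423
Selection 11: 423 + 108 = 531
Selection 12: 531 + 108 = 639
Selection 13: 639 + 108 = 747
Selection 14: 747 + 108 = 855
Selection 15: 855 + 108 = 963
Selection 16: 963 + 108 = 1071
Selection 17: 1071 + 108 = 1179
Selection 18: 1179 + 108 = 1287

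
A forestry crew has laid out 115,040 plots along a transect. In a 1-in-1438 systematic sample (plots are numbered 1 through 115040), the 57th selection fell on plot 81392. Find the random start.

k = 1438
r = 81392 − (57−1)×1438 = 81392 − 80528 = 864

864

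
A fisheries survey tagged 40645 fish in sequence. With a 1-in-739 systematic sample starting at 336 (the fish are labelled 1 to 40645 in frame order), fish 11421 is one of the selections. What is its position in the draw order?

k = 739
position = (11421 − 336)/739 + 1 = 11085/739 + 1 = 15 + 1 = 16

16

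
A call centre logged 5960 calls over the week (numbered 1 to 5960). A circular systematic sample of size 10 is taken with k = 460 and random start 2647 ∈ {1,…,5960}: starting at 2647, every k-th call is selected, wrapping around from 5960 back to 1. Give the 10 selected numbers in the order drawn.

2647, 3107, 3567, 4027, 4487, 4947, 5407, 5867, 367, 827

Selection 1: 2647
Selection 2: 2647 + 460 = 3107
Selection 3: 3107 + 460 = 3567
Selection 4: 3567 + 460 = 4027
Selection 5: 4027 + 460 = 4487
Selection 6: 4487 + 460 = 4947
Selection 7: 4947 + 460 = 5407
Selection 8: 5407 + 460 = 5867
Selection 9: 5867 + 460 = 6327 → 6327 − 5960 = 367
Selection 10: 367 + 460 = 827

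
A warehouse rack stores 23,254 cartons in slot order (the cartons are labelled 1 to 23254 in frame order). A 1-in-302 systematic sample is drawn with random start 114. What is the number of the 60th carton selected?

k = 302
60th selection = r + (60−1)·k = 114 + 59×302 = 114 + 17818 = 17932

17932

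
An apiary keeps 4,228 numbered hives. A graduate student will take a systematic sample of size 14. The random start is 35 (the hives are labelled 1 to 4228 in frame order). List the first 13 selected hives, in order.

k = N/n = 4228/14 = 302
hive 1: 35
hive 2: 35 + 302 = 337
hive 3: 337 + 302 = 639
hive 4: 639 + 302 = 941
hive 5: 941 + 302 = 1243
hive 6: 1243 + 302 = 1545
hive 7: 1545 + 302 = 1847
hive 8: 1847 + 302 = 2149
hive 9: 2149 + 302 = 2451
hive 10: 2451 + 302 = 2753
hive 11: 2753 + 302 = 3055
hive 12: 3055 + 302 = 3357
hive 13: 3357 + 302 = 3659

35, 337, 639, 941, 1243, 1545, 1847, 2149, 2451, 2753, 3055, 3357, 3659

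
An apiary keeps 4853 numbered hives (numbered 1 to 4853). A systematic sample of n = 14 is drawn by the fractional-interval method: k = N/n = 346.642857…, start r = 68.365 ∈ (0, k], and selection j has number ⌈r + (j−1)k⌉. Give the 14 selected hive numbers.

69, 416, 762, 1109, 1455, 1802, 2149, 2495, 2842, 3189, 3535, 3882, 4229, 4575

j=1: r + 0k = 68.365 → ⌈·⌉ = 69
j=2: r + 1k = 415.007857… → ⌈·⌉ = 416
j=3: r + 2k = 761.650714… → ⌈·⌉ = 762
j=4: r + 3k = 1108.293571… → ⌈·⌉ = 1109
j=5: r + 4k = 1454.936428… → ⌈·⌉ = 1455
j=6: r + 5k = 1801.579285… → ⌈·⌉ = 1802
j=7: r + 6k = 2148.222142… → ⌈·⌉ = 2149
j=8: r + 7k = 2494.865 → ⌈·⌉ = 2495
j=9: r + 8k = 2841.507857… → ⌈·⌉ = 2842
j=10: r + 9k = 3188.150714… → ⌈·⌉ = 3189
j=11: r + 10k = 3534.793571… → ⌈·⌉ = 3535
j=12: r + 11k = 3881.436428… → ⌈·⌉ = 3882
j=13: r + 12k = 4228.079285… → ⌈·⌉ = 4229
j=14: r + 13k = 4574.722142… → ⌈·⌉ = 4575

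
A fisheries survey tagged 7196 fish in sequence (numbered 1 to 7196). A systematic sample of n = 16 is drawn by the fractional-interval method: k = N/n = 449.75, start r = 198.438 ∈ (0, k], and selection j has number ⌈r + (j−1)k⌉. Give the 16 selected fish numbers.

199, 649, 1098, 1548, 1998, 2448, 2897, 3347, 3797, 4247, 4696, 5146, 5596, 6046, 6495, 6945

j=1: r + 0k = 198.438 → ⌈·⌉ = 199
j=2: r + 1k = 648.188 → ⌈·⌉ = 649
j=3: r + 2k = 1097.938 → ⌈·⌉ = 1098
j=4: r + 3k = 1547.688 → ⌈·⌉ = 1548
j=5: r + 4k = 1997.438 → ⌈·⌉ = 1998
j=6: r + 5k = 2447.188 → ⌈·⌉ = 2448
j=7: r + 6k = 2896.938 → ⌈·⌉ = 2897
j=8: r + 7k = 3346.688 → ⌈·⌉ = 3347
j=9: r + 8k = 3796.438 → ⌈·⌉ = 3797
j=10: r + 9k = 4246.188 → ⌈·⌉ = 4247
j=11: r + 10k = 4695.938 → ⌈·⌉ = 4696
j=12: r + 11k = 5145.688 → ⌈·⌉ = 5146
j=13: r + 12k = 5595.438 → ⌈·⌉ = 5596
j=14: r + 13k = 6045.188 → ⌈·⌉ = 6046
j=15: r + 14k = 6494.938 → ⌈·⌉ = 6495
j=16: r + 15k = 6944.688 → ⌈·⌉ = 6945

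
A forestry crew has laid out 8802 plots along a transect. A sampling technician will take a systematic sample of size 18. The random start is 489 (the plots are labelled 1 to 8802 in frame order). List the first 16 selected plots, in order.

k = N/n = 8802/18 = 489
plot 1: 489
plot 2: 489 + 489 = 978
plot 3: 978 + 489 = 1467
plot 4: 1467 + 489 = 1956
plot 5: 1956 + 489 = 2445
plot 6: 2445 + 489 = 2934
plot 7: 2934 + 489 = 3423
plot 8: 3423 + 489 = 3912
plot 9: 3912 + 489 = 4401
plot 10: 4401 + 489 = 4890
plot 11: 4890 + 489 = 5379
plot 12: 5379 + 489 = 5868
plot 13: 5868 + 489 = 6357
plot 14: 6357 + 489 = 6846
plot 15: 6846 + 489 = 7335
plot 16: 7335 + 489 = 7824

489, 978, 1467, 1956, 2445, 2934, 3423, 3912, 4401, 4890, 5379, 5868, 6357, 6846, 7335, 7824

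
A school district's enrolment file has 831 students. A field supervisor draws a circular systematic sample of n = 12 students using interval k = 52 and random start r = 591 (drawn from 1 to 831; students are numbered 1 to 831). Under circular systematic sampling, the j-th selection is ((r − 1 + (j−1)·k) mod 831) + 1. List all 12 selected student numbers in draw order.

Selection 1: 591
Selection 2: 591 + 52 = 643
Selection 3: 643 + 52 = 695
Selection 4: 695 + 52 = 747
Selection 5: 747 + 52 = 799
Selection 6: 799 + 52 = 851 → 851 − 831 = 20
Selection 7: 20 + 52 = 72
Selection 8: 72 + 52 = 124
Selection 9: 124 + 52 = 176
Selection 10: 176 + 52 = 228
Selection 11: 228 + 52 = 280
Selection 12: 280 + 52 = 332

591, 643, 695, 747, 799, 20, 72, 124, 176, 228, 280, 332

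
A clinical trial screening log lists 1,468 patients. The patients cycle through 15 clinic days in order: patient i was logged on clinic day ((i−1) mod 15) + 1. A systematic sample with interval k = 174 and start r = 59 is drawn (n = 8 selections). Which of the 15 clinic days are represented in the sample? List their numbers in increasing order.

2, 5, 8, 11, 14

Consecutive selections differ by k = 174, so their clinic day numbers differ by 174 mod 15 = 9.
gcd(174, 15) = 3, so the sample visits 15/3 = 5 distinct residues mod 15.
Start 59 is clinic day 14; the clinic days hit are 2, 5, 8, 11, 14.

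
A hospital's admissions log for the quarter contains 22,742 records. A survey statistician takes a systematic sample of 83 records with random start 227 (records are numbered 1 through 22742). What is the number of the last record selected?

k = 22742/83 = 274
83rd selection = r + (83−1)·k = 227 + 82×274 = 227 + 22468 = 22695

22695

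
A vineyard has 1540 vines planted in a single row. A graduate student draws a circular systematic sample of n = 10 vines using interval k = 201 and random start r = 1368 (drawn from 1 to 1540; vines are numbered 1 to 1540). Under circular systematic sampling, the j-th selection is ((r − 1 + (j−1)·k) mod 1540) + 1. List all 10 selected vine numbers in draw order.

Selection 1: 1368
Selection 2: 1368 + 201 = 1569 → 1569 − 1540 = 29
Selection 3: 29 + 201 = 230
Selection 4: 230 + 201 = 431
Selection 5: 431 + 201 = 632
Selection 6: 632 + 201 = 833
Selection 7: 833 + 201 = 1034
Selection 8: 1034 + 201 = 1235
Selection 9: 1235 + 201 = 1436
Selection 10: 1436 + 201 = 1637 → 1637 − 1540 = 97

1368, 29, 230, 431, 632, 833, 1034, 1235, 1436, 97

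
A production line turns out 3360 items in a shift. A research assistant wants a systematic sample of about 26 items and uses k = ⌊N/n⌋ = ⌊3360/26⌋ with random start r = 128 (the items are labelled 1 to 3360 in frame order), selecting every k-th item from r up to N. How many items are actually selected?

26

k = ⌊3360/26⌋ = 129
Achieved size = ⌊(3360 − 128)/129⌋ + 1 = ⌊3232/129⌋ + 1 = 25 + 1 = 26
(last selection: 128 + 25×129 = 3353 ≤ 3360; next would be 3482 > 3360)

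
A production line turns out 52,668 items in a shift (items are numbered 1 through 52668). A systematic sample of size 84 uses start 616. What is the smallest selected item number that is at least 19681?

20053

k = 52668/84 = 627
Steps past start: ⌈(19681 − 616)/627⌉ = ⌈19065/627⌉ = 31
Selected item: 616 + 31×627 = 20053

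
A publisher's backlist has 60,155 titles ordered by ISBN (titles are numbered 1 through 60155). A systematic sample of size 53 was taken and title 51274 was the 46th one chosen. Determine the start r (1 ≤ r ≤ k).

k = 60155/53 = 1135
r = 51274 − (46−1)×1135 = 51274 − 51075 = 199

199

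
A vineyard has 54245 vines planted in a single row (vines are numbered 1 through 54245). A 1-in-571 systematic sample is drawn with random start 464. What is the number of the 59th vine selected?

k = 571
59th selection = r + (59−1)·k = 464 + 58×571 = 464 + 33118 = 33582

33582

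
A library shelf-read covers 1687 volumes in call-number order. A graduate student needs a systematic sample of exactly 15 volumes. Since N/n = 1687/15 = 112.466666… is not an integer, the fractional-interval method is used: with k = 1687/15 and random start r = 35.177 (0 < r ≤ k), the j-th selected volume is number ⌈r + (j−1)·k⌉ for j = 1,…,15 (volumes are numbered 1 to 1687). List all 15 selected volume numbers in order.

j=1: r + 0k = 35.177 → ⌈·⌉ = 36
j=2: r + 1k = 147.643666… → ⌈·⌉ = 148
j=3: r + 2k = 260.110333… → ⌈·⌉ = 261
j=4: r + 3k = 372.577 → ⌈·⌉ = 373
j=5: r + 4k = 485.043666… → ⌈·⌉ = 486
j=6: r + 5k = 597.510333… → ⌈·⌉ = 598
j=7: r + 6k = 709.977 → ⌈·⌉ = 710
j=8: r + 7k = 822.443666… → ⌈·⌉ = 823
j=9: r + 8k = 934.910333… → ⌈·⌉ = 935
j=10: r + 9k = 1047.377 → ⌈·⌉ = 1048
j=11: r + 10k = 1159.843666… → ⌈·⌉ = 1160
j=12: r + 11k = 1272.310333… → ⌈·⌉ = 1273
j=13: r + 12k = 1384.777 → ⌈·⌉ = 1385
j=14: r + 13k = 1497.243666… → ⌈·⌉ = 1498
j=15: r + 14k = 1609.710333… → ⌈·⌉ = 1610

36, 148, 261, 373, 486, 598, 710, 823, 935, 1048, 1160, 1273, 1385, 1498, 1610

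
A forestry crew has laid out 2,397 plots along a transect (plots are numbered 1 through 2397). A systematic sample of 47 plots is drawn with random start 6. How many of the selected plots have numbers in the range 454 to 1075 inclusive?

k = 2397/47 = 51
First selection ≥ 454: 6 + ⌈(454−6)/51⌉·51 = 6 + 9×51 = 465
Last selection ≤ 1075: 6 + ⌊(1075−6)/51⌋·51 = 6 + 20×51 = 1026
Count = 20 − 9 + 1 = 12

12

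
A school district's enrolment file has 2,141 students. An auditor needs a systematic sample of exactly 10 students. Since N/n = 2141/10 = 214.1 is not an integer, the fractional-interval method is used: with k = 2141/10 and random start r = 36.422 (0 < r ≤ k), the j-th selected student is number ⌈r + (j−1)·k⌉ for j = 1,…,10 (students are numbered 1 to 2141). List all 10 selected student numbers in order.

j=1: r + 0k = 36.422 → ⌈·⌉ = 37
j=2: r + 1k = 250.522 → ⌈·⌉ = 251
j=3: r + 2k = 464.622 → ⌈·⌉ = 465
j=4: r + 3k = 678.722 → ⌈·⌉ = 679
j=5: r + 4k = 892.822 → ⌈·⌉ = 893
j=6: r + 5k = 1106.922 → ⌈·⌉ = 1107
j=7: r + 6k = 1321.022 → ⌈·⌉ = 1322
j=8: r + 7k = 1535.122 → ⌈·⌉ = 1536
j=9: r + 8k = 1749.222 → ⌈·⌉ = 1750
j=10: r + 9k = 1963.322 → ⌈·⌉ = 1964

37, 251, 465, 679, 893, 1107, 1322, 1536, 1750, 1964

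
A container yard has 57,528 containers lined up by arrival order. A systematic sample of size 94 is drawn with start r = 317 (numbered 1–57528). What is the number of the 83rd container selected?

50501

k = 57528/94 = 612
83rd selection = r + (83−1)·k = 317 + 82×612 = 317 + 50184 = 50501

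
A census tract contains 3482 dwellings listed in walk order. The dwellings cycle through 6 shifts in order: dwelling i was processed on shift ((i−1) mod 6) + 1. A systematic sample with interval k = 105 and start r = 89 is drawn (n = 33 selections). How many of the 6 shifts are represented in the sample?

Consecutive selections differ by k = 105, so their shift numbers differ by 105 mod 6 = 3.
gcd(105, 6) = 3, so the sample visits 6/3 = 2 distinct residues mod 6.
Start 89 is shift 5; the shifts hit are 2, 5.

2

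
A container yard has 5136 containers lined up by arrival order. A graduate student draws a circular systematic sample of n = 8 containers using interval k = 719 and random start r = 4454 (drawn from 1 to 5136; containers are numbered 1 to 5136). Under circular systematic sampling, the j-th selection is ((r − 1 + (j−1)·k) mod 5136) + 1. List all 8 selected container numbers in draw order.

Selection 1: 4454
Selection 2: 4454 + 719 = 5173 → 5173 − 5136 = 37
Selection 3: 37 + 719 = 756
Selection 4: 756 + 719 = 1475
Selection 5: 1475 + 719 = 2194
Selection 6: 2194 + 719 = 2913
Selection 7: 2913 + 719 = 3632
Selection 8: 3632 + 719 = 4351

4454, 37, 756, 1475, 2194, 2913, 3632, 4351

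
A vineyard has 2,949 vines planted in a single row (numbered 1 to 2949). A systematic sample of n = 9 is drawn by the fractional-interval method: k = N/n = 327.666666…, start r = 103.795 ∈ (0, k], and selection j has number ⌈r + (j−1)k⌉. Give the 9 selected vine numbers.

104, 432, 760, 1087, 1415, 1743, 2070, 2398, 2726

j=1: r + 0k = 103.795 → ⌈·⌉ = 104
j=2: r + 1k = 431.461666… → ⌈·⌉ = 432
j=3: r + 2k = 759.128333… → ⌈·⌉ = 760
j=4: r + 3k = 1086.795 → ⌈·⌉ = 1087
j=5: r + 4k = 1414.461666… → ⌈·⌉ = 1415
j=6: r + 5k = 1742.128333… → ⌈·⌉ = 1743
j=7: r + 6k = 2069.795 → ⌈·⌉ = 2070
j=8: r + 7k = 2397.461666… → ⌈·⌉ = 2398
j=9: r + 8k = 2725.128333… → ⌈·⌉ = 2726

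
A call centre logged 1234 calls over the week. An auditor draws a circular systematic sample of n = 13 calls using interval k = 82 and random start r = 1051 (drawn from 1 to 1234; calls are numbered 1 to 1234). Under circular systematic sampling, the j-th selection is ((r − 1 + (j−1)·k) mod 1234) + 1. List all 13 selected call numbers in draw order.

1051, 1133, 1215, 63, 145, 227, 309, 391, 473, 555, 637, 719, 801

Selection 1: 1051
Selection 2: 1051 + 82 = 1133
Selection 3: 1133 + 82 = 1215
Selection 4: 1215 + 82 = 1297 → 1297 − 1234 = 63
Selection 5: 63 + 82 = 145
Selection 6: 145 + 82 = 227
Selection 7: 227 + 82 = 309
Selection 8: 309 + 82 = 391
Selection 9: 391 + 82 = 473
Selection 10: 473 + 82 = 555
Selection 11: 555 + 82 = 637
Selection 12: 637 + 82 = 719
Selection 13: 719 + 82 = 801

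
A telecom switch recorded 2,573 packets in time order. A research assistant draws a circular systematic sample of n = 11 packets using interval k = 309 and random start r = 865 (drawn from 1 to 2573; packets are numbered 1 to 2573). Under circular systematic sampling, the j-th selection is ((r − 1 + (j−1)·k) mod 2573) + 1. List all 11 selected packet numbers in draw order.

Selection 1: 865
Selection 2: 865 + 309 = 1174
Selection 3: 1174 + 309 = 1483
Selection 4: 1483 + 309 = 1792
Selection 5: 1792 + 309 = 2101
Selection 6: 2101 + 309 = 2410
Selection 7: 2410 + 309 = 2719 → 2719 − 2573 = 146
Selection 8: 146 + 309 = 455
Selection 9: 455 + 309 = 764
Selection 10: 764 + 309 = 1073
Selection 11: 1073 + 309 = 1382

865, 1174, 1483, 1792, 2101, 2410, 146, 455, 764, 1073, 1382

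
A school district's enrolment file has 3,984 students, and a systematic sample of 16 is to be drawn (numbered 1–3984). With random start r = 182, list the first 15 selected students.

k = N/n = 3984/16 = 249
student 1: 182
student 2: 182 + 249 = 431
student 3: 431 + 249 = 680
student 4: 680 + 249 = 929
student 5: 929 + 249 = 1178
student 6: 1178 + 249 = 1427
student 7: 1427 + 249 = 1676
student 8: 1676 + 249 = 1925
student 9: 1925 + 249 = 2174
student 10: 2174 + 249 = 2423
student 11: 2423 + 249 = 2672
student 12: 2672 + 249 = 2921
student 13: 2921 + 249 = 3170
student 14: 3170 + 249 = 3419
student 15: 3419 + 249 = 3668

182, 431, 680, 929, 1178, 1427, 1676, 1925, 2174, 2423, 2672, 2921, 3170, 3419, 3668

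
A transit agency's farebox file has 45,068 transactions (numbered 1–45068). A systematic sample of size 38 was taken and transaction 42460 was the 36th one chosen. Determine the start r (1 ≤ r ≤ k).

k = 45068/38 = 1186
r = 42460 − (36−1)×1186 = 42460 − 41510 = 950

950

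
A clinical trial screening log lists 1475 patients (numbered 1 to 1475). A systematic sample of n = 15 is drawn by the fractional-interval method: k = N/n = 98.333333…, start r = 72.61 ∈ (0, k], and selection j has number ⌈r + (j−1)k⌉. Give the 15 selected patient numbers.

j=1: r + 0k = 72.61 → ⌈·⌉ = 73
j=2: r + 1k = 170.943333… → ⌈·⌉ = 171
j=3: r + 2k = 269.276666… → ⌈·⌉ = 270
j=4: r + 3k = 367.61 → ⌈·⌉ = 368
j=5: r + 4k = 465.943333… → ⌈·⌉ = 466
j=6: r + 5k = 564.276666… → ⌈·⌉ = 565
j=7: r + 6k = 662.61 → ⌈·⌉ = 663
j=8: r + 7k = 760.943333… → ⌈·⌉ = 761
j=9: r + 8k = 859.276666… → ⌈·⌉ = 860
j=10: r + 9k = 957.61 → ⌈·⌉ = 958
j=11: r + 10k = 1055.943333… → ⌈·⌉ = 1056
j=12: r + 11k = 1154.276666… → ⌈·⌉ = 1155
j=13: r + 12k = 1252.61 → ⌈·⌉ = 1253
j=14: r + 13k = 1350.943333… → ⌈·⌉ = 1351
j=15: r + 14k = 1449.276666… → ⌈·⌉ = 1450

73, 171, 270, 368, 466, 565, 663, 761, 860, 958, 1056, 1155, 1253, 1351, 1450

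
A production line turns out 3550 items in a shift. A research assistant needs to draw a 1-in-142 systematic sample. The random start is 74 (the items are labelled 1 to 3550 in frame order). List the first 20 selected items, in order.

item 1: 74
item 2: 74 + 142 = 216
item 3: 216 + 142 = 358
item 4: 358 + 142 = 500
item 5: 500 + 142 = 642
item 6: 642 + 142 = 784
item 7: 784 + 142 = 926
item 8: 926 + 142 = 1068
item 9: 1068 + 142 = 1210
item 10: 1210 + 142 = 1352
item 11: 1352 + 142 = 1494
item 12: 1494 + 142 = 1636
item 13: 1636 + 142 = 1778
item 14: 1778 + 142 = 1920
item 15: 1920 + 142 = 2062
item 16: 2062 + 142 = 2204
item 17: 2204 + 142 = 2346
item 18: 2346 + 142 = 2488
item 19: 2488 + 142 = 2630
item 20: 2630 + 142 = 2772

74, 216, 358, 500, 642, 784, 926, 1068, 1210, 1352, 1494, 1636, 1778, 1920, 2062, 2204, 2346, 2488, 2630, 2772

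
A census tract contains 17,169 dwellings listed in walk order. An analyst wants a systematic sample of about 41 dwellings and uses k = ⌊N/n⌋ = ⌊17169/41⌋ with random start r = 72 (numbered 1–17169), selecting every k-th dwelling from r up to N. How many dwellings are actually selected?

k = ⌊17169/41⌋ = 418
Achieved size = ⌊(17169 − 72)/418⌋ + 1 = ⌊17097/418⌋ + 1 = 40 + 1 = 41
(last selection: 72 + 40×418 = 16792 ≤ 17169; next would be 17210 > 17169)

41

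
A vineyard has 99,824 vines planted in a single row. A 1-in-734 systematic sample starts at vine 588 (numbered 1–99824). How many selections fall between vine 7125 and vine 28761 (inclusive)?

k = 734
First selection ≥ 7125: 588 + ⌈(7125−588)/734⌉·734 = 588 + 9×734 = 7194
Last selection ≤ 28761: 588 + ⌊(28761−588)/734⌋·734 = 588 + 38×734 = 28480
Count = 38 − 9 + 1 = 30

30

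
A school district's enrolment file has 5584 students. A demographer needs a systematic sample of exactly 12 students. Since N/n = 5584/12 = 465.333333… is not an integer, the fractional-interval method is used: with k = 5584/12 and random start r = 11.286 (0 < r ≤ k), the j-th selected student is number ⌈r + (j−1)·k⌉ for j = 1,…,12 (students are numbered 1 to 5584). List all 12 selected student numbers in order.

12, 477, 942, 1408, 1873, 2338, 2804, 3269, 3734, 4200, 4665, 5130

j=1: r + 0k = 11.286 → ⌈·⌉ = 12
j=2: r + 1k = 476.619333… → ⌈·⌉ = 477
j=3: r + 2k = 941.952666… → ⌈·⌉ = 942
j=4: r + 3k = 1407.286 → ⌈·⌉ = 1408
j=5: r + 4k = 1872.619333… → ⌈·⌉ = 1873
j=6: r + 5k = 2337.952666… → ⌈·⌉ = 2338
j=7: r + 6k = 2803.286 → ⌈·⌉ = 2804
j=8: r + 7k = 3268.619333… → ⌈·⌉ = 3269
j=9: r + 8k = 3733.952666… → ⌈·⌉ = 3734
j=10: r + 9k = 4199.286 → ⌈·⌉ = 4200
j=11: r + 10k = 4664.619333… → ⌈·⌉ = 4665
j=12: r + 11k = 5129.952666… → ⌈·⌉ = 5130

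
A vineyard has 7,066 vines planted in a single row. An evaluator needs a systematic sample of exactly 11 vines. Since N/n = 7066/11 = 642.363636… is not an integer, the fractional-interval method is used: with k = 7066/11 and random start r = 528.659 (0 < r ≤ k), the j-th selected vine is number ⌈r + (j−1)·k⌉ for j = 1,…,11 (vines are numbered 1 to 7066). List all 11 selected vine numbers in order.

529, 1172, 1814, 2456, 3099, 3741, 4383, 5026, 5668, 6310, 6953

j=1: r + 0k = 528.659 → ⌈·⌉ = 529
j=2: r + 1k = 1171.022636… → ⌈·⌉ = 1172
j=3: r + 2k = 1813.386272… → ⌈·⌉ = 1814
j=4: r + 3k = 2455.749909… → ⌈·⌉ = 2456
j=5: r + 4k = 3098.113545… → ⌈·⌉ = 3099
j=6: r + 5k = 3740.477181… → ⌈·⌉ = 3741
j=7: r + 6k = 4382.840818… → ⌈·⌉ = 4383
j=8: r + 7k = 5025.204454… → ⌈·⌉ = 5026
j=9: r + 8k = 5667.568090… → ⌈·⌉ = 5668
j=10: r + 9k = 6309.931727… → ⌈·⌉ = 6310
j=11: r + 10k = 6952.295363… → ⌈·⌉ = 6953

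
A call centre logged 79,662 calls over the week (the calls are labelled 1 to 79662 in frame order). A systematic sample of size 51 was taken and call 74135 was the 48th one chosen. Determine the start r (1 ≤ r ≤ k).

721

k = 79662/51 = 1562
r = 74135 − (48−1)×1562 = 74135 − 73414 = 721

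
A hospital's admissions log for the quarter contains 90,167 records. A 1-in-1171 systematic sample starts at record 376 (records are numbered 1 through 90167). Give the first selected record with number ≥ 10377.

k = 1171
Steps past start: ⌈(10377 − 376)/1171⌉ = ⌈10001/1171⌉ = 9
Selected record: 376 + 9×1171 = 10915

10915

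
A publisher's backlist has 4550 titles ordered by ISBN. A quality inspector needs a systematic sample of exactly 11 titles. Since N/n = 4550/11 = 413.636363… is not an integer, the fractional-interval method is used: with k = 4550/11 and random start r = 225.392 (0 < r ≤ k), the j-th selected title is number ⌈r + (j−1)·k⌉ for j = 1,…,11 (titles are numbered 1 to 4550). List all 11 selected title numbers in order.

226, 640, 1053, 1467, 1880, 2294, 2708, 3121, 3535, 3949, 4362

j=1: r + 0k = 225.392 → ⌈·⌉ = 226
j=2: r + 1k = 639.028363… → ⌈·⌉ = 640
j=3: r + 2k = 1052.664727… → ⌈·⌉ = 1053
j=4: r + 3k = 1466.301090… → ⌈·⌉ = 1467
j=5: r + 4k = 1879.937454… → ⌈·⌉ = 1880
j=6: r + 5k = 2293.573818… → ⌈·⌉ = 2294
j=7: r + 6k = 2707.210181… → ⌈·⌉ = 2708
j=8: r + 7k = 3120.846545… → ⌈·⌉ = 3121
j=9: r + 8k = 3534.482909… → ⌈·⌉ = 3535
j=10: r + 9k = 3948.119272… → ⌈·⌉ = 3949
j=11: r + 10k = 4361.755636… → ⌈·⌉ = 4362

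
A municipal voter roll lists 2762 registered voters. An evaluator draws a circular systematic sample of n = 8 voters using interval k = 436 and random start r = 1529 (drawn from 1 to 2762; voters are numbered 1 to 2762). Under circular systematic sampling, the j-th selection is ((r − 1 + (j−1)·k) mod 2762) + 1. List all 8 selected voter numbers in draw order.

Selection 1: 1529
Selection 2: 1529 + 436 = 1965
Selection 3: 1965 + 436 = 2401
Selection 4: 2401 + 436 = 2837 → 2837 − 2762 = 75
Selection 5: 75 + 436 = 511
Selection 6: 511 + 436 = 947
Selection 7: 947 + 436 = 1383
Selection 8: 1383 + 436 = 1819

1529, 1965, 2401, 75, 511, 947, 1383, 1819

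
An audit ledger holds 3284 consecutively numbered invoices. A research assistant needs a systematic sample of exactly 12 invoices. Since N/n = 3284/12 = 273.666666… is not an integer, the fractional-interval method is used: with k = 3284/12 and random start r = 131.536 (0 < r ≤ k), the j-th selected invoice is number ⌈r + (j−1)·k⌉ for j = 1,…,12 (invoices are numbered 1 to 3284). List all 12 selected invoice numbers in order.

132, 406, 679, 953, 1227, 1500, 1774, 2048, 2321, 2595, 2869, 3142

j=1: r + 0k = 131.536 → ⌈·⌉ = 132
j=2: r + 1k = 405.202666… → ⌈·⌉ = 406
j=3: r + 2k = 678.869333… → ⌈·⌉ = 679
j=4: r + 3k = 952.536 → ⌈·⌉ = 953
j=5: r + 4k = 1226.202666… → ⌈·⌉ = 1227
j=6: r + 5k = 1499.869333… → ⌈·⌉ = 1500
j=7: r + 6k = 1773.536 → ⌈·⌉ = 1774
j=8: r + 7k = 2047.202666… → ⌈·⌉ = 2048
j=9: r + 8k = 2320.869333… → ⌈·⌉ = 2321
j=10: r + 9k = 2594.536 → ⌈·⌉ = 2595
j=11: r + 10k = 2868.202666… → ⌈·⌉ = 2869
j=12: r + 11k = 3141.869333… → ⌈·⌉ = 3142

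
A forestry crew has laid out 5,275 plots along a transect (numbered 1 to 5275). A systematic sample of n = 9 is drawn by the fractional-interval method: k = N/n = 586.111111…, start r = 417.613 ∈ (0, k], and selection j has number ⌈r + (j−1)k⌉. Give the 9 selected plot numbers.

j=1: r + 0k = 417.613 → ⌈·⌉ = 418
j=2: r + 1k = 1003.724111… → ⌈·⌉ = 1004
j=3: r + 2k = 1589.835222… → ⌈·⌉ = 1590
j=4: r + 3k = 2175.946333… → ⌈·⌉ = 2176
j=5: r + 4k = 2762.057444… → ⌈·⌉ = 2763
j=6: r + 5k = 3348.168555… → ⌈·⌉ = 3349
j=7: r + 6k = 3934.279666… → ⌈·⌉ = 3935
j=8: r + 7k = 4520.390777… → ⌈·⌉ = 4521
j=9: r + 8k = 5106.501888… → ⌈·⌉ = 5107

418, 1004, 1590, 2176, 2763, 3349, 3935, 4521, 5107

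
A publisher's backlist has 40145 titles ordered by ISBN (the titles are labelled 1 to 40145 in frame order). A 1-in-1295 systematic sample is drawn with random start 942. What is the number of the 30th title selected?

k = 1295
30th selection = r + (30−1)·k = 942 + 29×1295 = 942 + 37555 = 38497

38497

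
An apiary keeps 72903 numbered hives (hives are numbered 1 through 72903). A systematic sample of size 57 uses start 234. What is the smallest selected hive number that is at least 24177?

24535

k = 72903/57 = 1279
Steps past start: ⌈(24177 − 234)/1279⌉ = ⌈23943/1279⌉ = 19
Selected hive: 234 + 19×1279 = 24535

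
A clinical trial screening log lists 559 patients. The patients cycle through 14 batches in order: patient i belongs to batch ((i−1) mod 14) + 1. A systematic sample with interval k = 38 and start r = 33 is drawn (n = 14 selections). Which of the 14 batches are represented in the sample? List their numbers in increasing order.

Consecutive selections differ by k = 38, so their batch numbers differ by 38 mod 14 = 10.
gcd(38, 14) = 2, so the sample visits 14/2 = 7 distinct residues mod 14.
Start 33 is batch 5; the batches hit are 1, 3, 5, 7, 9, 11, 13.

1, 3, 5, 7, 9, 11, 13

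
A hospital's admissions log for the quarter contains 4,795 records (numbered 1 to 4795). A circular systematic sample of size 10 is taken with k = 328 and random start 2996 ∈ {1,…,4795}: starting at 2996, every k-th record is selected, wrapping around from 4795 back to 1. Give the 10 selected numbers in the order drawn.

2996, 3324, 3652, 3980, 4308, 4636, 169, 497, 825, 1153

Selection 1: 2996
Selection 2: 2996 + 328 = 3324
Selection 3: 3324 + 328 = 3652
Selection 4: 3652 + 328 = 3980
Selection 5: 3980 + 328 = 4308
Selection 6: 4308 + 328 = 4636
Selection 7: 4636 + 328 = 4964 → 4964 − 4795 = 169
Selection 8: 169 + 328 = 497
Selection 9: 497 + 328 = 825
Selection 10: 825 + 328 = 1153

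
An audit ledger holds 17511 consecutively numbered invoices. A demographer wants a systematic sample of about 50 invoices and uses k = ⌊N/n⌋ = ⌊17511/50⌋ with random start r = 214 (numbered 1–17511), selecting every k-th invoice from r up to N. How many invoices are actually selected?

50

k = ⌊17511/50⌋ = 350
Achieved size = ⌊(17511 − 214)/350⌋ + 1 = ⌊17297/350⌋ + 1 = 49 + 1 = 50
(last selection: 214 + 49×350 = 17364 ≤ 17511; next would be 17714 > 17511)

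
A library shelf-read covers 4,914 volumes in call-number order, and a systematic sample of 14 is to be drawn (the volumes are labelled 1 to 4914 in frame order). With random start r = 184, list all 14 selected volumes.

184, 535, 886, 1237, 1588, 1939, 2290, 2641, 2992, 3343, 3694, 4045, 4396, 4747

k = N/n = 4914/14 = 351
volume 1: 184
volume 2: 184 + 351 = 535
volume 3: 535 + 351 = 886
volume 4: 886 + 351 = 1237
volume 5: 1237 + 351 = 1588
volume 6: 1588 + 351 = 1939
volume 7: 1939 + 351 = 2290
volume 8: 2290 + 351 = 2641
volume 9: 2641 + 351 = 2992
volume 10: 2992 + 351 = 3343
volume 11: 3343 + 351 = 3694
volume 12: 3694 + 351 = 4045
volume 13: 4045 + 351 = 4396
volume 14: 4396 + 351 = 4747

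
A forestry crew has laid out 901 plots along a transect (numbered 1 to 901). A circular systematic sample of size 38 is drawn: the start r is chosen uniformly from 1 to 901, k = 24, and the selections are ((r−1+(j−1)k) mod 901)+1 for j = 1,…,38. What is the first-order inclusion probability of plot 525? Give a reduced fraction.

38/901

For each position j, as r ranges over 1…901 the j-th selection hits every plot exactly once, so plot 525 is selected for exactly 38 of the 901 starts.
Inclusion probability = 38/901.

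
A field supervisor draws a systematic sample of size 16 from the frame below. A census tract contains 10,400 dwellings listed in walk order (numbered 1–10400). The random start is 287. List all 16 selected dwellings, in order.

287, 937, 1587, 2237, 2887, 3537, 4187, 4837, 5487, 6137, 6787, 7437, 8087, 8737, 9387, 10037

k = N/n = 10400/16 = 650
dwelling 1: 287
dwelling 2: 287 + 650 = 937
dwelling 3: 937 + 650 = 1587
dwelling 4: 1587 + 650 = 2237
dwelling 5: 2237 + 650 = 2887
dwelling 6: 2887 + 650 = 3537
dwelling 7: 3537 + 650 = 4187
dwelling 8: 4187 + 650 = 4837
dwelling 9: 4837 + 650 = 5487
dwelling 10: 5487 + 650 = 6137
dwelling 11: 6137 + 650 = 6787
dwelling 12: 6787 + 650 = 7437
dwelling 13: 7437 + 650 = 8087
dwelling 14: 8087 + 650 = 8737
dwelling 15: 8737 + 650 = 9387
dwelling 16: 9387 + 650 = 10037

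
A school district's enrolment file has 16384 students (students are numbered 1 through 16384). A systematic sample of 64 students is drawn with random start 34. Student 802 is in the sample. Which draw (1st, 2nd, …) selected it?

4

k = 16384/64 = 256
position = (802 − 34)/256 + 1 = 768/256 + 1 = 3 + 1 = 4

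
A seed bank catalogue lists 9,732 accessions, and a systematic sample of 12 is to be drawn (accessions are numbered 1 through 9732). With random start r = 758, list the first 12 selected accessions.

758, 1569, 2380, 3191, 4002, 4813, 5624, 6435, 7246, 8057, 8868, 9679

k = N/n = 9732/12 = 811
accession 1: 758
accession 2: 758 + 811 = 1569
accession 3: 1569 + 811 = 2380
accession 4: 2380 + 811 = 3191
accession 5: 3191 + 811 = 4002
accession 6: 4002 + 811 = 4813
accession 7: 4813 + 811 = 5624
accession 8: 5624 + 811 = 6435
accession 9: 6435 + 811 = 7246
accession 10: 7246 + 811 = 8057
accession 11: 8057 + 811 = 8868
accession 12: 8868 + 811 = 9679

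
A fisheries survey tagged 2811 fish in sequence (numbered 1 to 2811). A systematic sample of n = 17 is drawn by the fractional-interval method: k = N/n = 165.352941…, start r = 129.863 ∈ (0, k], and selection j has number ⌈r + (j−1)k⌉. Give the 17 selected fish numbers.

130, 296, 461, 626, 792, 957, 1122, 1288, 1453, 1619, 1784, 1949, 2115, 2280, 2445, 2611, 2776

j=1: r + 0k = 129.863 → ⌈·⌉ = 130
j=2: r + 1k = 295.215941… → ⌈·⌉ = 296
j=3: r + 2k = 460.568882… → ⌈·⌉ = 461
j=4: r + 3k = 625.921823… → ⌈·⌉ = 626
j=5: r + 4k = 791.274764… → ⌈·⌉ = 792
j=6: r + 5k = 956.627705… → ⌈·⌉ = 957
j=7: r + 6k = 1121.980647… → ⌈·⌉ = 1122
j=8: r + 7k = 1287.333588… → ⌈·⌉ = 1288
j=9: r + 8k = 1452.686529… → ⌈·⌉ = 1453
j=10: r + 9k = 1618.039470… → ⌈·⌉ = 1619
j=11: r + 10k = 1783.392411… → ⌈·⌉ = 1784
j=12: r + 11k = 1948.745352… → ⌈·⌉ = 1949
j=13: r + 12k = 2114.098294… → ⌈·⌉ = 2115
j=14: r + 13k = 2279.451235… → ⌈·⌉ = 2280
j=15: r + 14k = 2444.804176… → ⌈·⌉ = 2445
j=16: r + 15k = 2610.157117… → ⌈·⌉ = 2611
j=17: r + 16k = 2775.510058… → ⌈·⌉ = 2776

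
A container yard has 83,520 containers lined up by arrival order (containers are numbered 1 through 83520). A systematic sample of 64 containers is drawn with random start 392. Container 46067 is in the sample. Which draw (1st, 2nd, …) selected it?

k = 83520/64 = 1305
position = (46067 − 392)/1305 + 1 = 45675/1305 + 1 = 35 + 1 = 36

36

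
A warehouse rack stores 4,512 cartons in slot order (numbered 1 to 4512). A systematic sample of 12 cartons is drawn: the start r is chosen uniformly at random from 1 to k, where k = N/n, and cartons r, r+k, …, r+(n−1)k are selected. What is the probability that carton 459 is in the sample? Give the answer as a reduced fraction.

k = 4512/12 = 376.
Carton 459 is selected iff r ≡ 459 (mod 376); exactly one such r in {1,…,376}.
Inclusion probability = 1/376.

1/376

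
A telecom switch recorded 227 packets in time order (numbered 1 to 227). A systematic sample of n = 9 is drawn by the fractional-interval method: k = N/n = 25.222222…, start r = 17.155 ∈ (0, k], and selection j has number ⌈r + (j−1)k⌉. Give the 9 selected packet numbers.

j=1: r + 0k = 17.155 → ⌈·⌉ = 18
j=2: r + 1k = 42.377222… → ⌈·⌉ = 43
j=3: r + 2k = 67.599444… → ⌈·⌉ = 68
j=4: r + 3k = 92.821666… → ⌈·⌉ = 93
j=5: r + 4k = 118.043888… → ⌈·⌉ = 119
j=6: r + 5k = 143.266111… → ⌈·⌉ = 144
j=7: r + 6k = 168.488333… → ⌈·⌉ = 169
j=8: r + 7k = 193.710555… → ⌈·⌉ = 194
j=9: r + 8k = 218.932777… → ⌈·⌉ = 219

18, 43, 68, 93, 119, 144, 169, 194, 219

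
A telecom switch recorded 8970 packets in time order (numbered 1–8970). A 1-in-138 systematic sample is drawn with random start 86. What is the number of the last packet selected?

k = 138
65th selection = r + (65−1)·k = 86 + 64×138 = 86 + 8832 = 8918

8918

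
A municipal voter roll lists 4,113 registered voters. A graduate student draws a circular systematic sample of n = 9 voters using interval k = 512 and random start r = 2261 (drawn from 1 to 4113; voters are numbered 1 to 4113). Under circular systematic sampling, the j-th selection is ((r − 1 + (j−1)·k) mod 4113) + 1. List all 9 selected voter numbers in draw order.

Selection 1: 2261
Selection 2: 2261 + 512 = 2773
Selection 3: 2773 + 512 = 3285
Selection 4: 3285 + 512 = 3797
Selection 5: 3797 + 512 = 4309 → 4309 − 4113 = 196
Selection 6: 196 + 512 = 708
Selection 7: 708 + 512 = 1220
Selection 8: 1220 + 512 = 1732
Selection 9: 1732 + 512 = 2244

2261, 2773, 3285, 3797, 196, 708, 1220, 1732, 2244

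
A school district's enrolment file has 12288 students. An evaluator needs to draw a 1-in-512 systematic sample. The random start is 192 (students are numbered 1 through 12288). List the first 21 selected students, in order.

192, 704, 1216, 1728, 2240, 2752, 3264, 3776, 4288, 4800, 5312, 5824, 6336, 6848, 7360, 7872, 8384, 8896, 9408, 9920, 10432

student 1: 192
student 2: 192 + 512 = 704
student 3: 704 + 512 = 1216
student 4: 1216 + 512 = 1728
student 5: 1728 + 512 = 2240
student 6: 2240 + 512 = 2752
student 7: 2752 + 512 = 3264
student 8: 3264 + 512 = 3776
student 9: 3776 + 512 = 4288
student 10: 4288 + 512 = 4800
student 11: 4800 + 512 = 5312
student 12: 5312 + 512 = 5824
student 13: 5824 + 512 = 6336
student 14: 6336 + 512 = 6848
student 15: 6848 + 512 = 7360
student 16: 7360 + 512 = 7872
student 17: 7872 + 512 = 8384
student 18: 8384 + 512 = 8896
student 19: 8896 + 512 = 9408
student 20: 9408 + 512 = 9920
student 21: 9920 + 512 = 10432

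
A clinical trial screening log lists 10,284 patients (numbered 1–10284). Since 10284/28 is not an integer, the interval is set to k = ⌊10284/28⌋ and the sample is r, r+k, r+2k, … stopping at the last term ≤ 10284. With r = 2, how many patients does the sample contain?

29

k = ⌊10284/28⌋ = 367
Achieved size = ⌊(10284 − 2)/367⌋ + 1 = ⌊10282/367⌋ + 1 = 28 + 1 = 29
(last selection: 2 + 28×367 = 10278 ≤ 10284; next would be 10645 > 10284)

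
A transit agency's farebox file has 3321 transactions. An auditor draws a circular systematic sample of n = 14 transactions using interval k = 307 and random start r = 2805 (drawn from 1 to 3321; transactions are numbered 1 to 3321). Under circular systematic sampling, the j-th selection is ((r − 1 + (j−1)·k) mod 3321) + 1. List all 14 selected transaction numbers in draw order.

Selection 1: 2805
Selection 2: 2805 + 307 = 3112
Selection 3: 3112 + 307 = 3419 → 3419 − 3321 = 98
Selection 4: 98 + 307 = 405
Selection 5: 405 + 307 = 712
Selection 6: 712 + 307 = 1019
Selection 7: 1019 + 307 = 1326
Selection 8: 1326 + 307 = 1633
Selection 9: 1633 + 307 = 1940
Selection 10: 1940 + 307 = 2247
Selection 11: 2247 + 307 = 2554
Selection 12: 2554 + 307 = 2861
Selection 13: 2861 + 307 = 3168
Selection 14: 3168 + 307 = 3475 → 3475 − 3321 = 154

2805, 3112, 98, 405, 712, 1019, 1326, 1633, 1940, 2247, 2554, 2861, 3168, 154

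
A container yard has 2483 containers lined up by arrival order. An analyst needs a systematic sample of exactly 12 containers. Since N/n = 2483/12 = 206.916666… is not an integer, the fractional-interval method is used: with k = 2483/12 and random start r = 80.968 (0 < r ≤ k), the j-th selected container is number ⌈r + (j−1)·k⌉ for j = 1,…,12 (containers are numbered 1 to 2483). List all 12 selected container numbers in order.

j=1: r + 0k = 80.968 → ⌈·⌉ = 81
j=2: r + 1k = 287.884666… → ⌈·⌉ = 288
j=3: r + 2k = 494.801333… → ⌈·⌉ = 495
j=4: r + 3k = 701.718 → ⌈·⌉ = 702
j=5: r + 4k = 908.634666… → ⌈·⌉ = 909
j=6: r + 5k = 1115.551333… → ⌈·⌉ = 1116
j=7: r + 6k = 1322.468 → ⌈·⌉ = 1323
j=8: r + 7k = 1529.384666… → ⌈·⌉ = 1530
j=9: r + 8k = 1736.301333… → ⌈·⌉ = 1737
j=10: r + 9k = 1943.218 → ⌈·⌉ = 1944
j=11: r + 10k = 2150.134666… → ⌈·⌉ = 2151
j=12: r + 11k = 2357.051333… → ⌈·⌉ = 2358

81, 288, 495, 702, 909, 1116, 1323, 1530, 1737, 1944, 2151, 2358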